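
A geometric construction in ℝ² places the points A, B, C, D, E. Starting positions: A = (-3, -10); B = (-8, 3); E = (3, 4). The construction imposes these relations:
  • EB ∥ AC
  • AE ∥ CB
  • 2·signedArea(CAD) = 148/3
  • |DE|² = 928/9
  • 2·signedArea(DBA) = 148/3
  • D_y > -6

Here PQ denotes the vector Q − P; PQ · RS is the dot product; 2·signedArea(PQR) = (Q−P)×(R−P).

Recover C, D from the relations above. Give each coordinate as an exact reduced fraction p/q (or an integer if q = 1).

1. C_x = -14  [AE ∥ CB ∩ EB ∥ AC]
2. C_y = -11  [AE ∥ CB ∩ EB ∥ AC]
   → C = (-14, -11)
3. D_x = -1  [2·signedArea(DBA) = 148/3 ∩ 2·signedArea(CAD) = 148/3]
4. D_y = -16/3  [2·signedArea(DBA) = 148/3 ∩ 2·signedArea(CAD) = 148/3]
   → D = (-1, -16/3)

C = (-14, -11)
D = (-1, -16/3)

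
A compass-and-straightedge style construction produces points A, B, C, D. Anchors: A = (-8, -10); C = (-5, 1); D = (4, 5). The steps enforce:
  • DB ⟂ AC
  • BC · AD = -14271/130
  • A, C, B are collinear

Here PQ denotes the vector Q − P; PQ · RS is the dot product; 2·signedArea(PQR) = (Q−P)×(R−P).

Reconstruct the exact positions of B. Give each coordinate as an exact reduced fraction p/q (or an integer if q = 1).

B = (-437/130, 911/130)

1. B_x = -437/130  [A, C, B are collinear ∩ DB ⟂ AC]
2. B_y = 911/130  [A, C, B are collinear ∩ DB ⟂ AC]
   → B = (-437/130, 911/130)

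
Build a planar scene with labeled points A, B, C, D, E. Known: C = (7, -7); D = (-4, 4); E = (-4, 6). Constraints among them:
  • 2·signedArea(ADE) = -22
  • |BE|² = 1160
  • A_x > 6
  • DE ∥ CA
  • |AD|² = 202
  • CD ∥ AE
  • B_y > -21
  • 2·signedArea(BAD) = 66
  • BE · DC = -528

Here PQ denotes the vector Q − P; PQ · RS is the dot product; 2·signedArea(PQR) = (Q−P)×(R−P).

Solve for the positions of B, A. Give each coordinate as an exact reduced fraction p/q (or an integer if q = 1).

1. A_x = 7  [CD ∥ AE ∩ DE ∥ CA]
2. A_y = -5  [CD ∥ AE ∩ DE ∥ CA]
   → A = (7, -5)
3. B_x = 18  [2·signedArea(BAD) = 66 ∩ BE · DC = -528]
4. B_y = -20  [2·signedArea(BAD) = 66 ∩ BE · DC = -528]
   → B = (18, -20)

A = (7, -5)
B = (18, -20)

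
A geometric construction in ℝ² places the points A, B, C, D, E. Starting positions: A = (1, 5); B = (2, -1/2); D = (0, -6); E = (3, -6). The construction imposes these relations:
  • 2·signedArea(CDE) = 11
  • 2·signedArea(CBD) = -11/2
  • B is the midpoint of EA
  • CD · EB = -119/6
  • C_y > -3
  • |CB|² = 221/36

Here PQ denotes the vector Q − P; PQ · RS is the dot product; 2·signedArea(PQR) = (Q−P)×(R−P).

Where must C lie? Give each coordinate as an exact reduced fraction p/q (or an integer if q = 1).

1. C_x = 1/3  [2·signedArea(CBD) = -11/2 ∩ 2·signedArea(CDE) = 11]
2. C_y = -7/3  [2·signedArea(CBD) = -11/2 ∩ 2·signedArea(CDE) = 11]
   → C = (1/3, -7/3)

C = (1/3, -7/3)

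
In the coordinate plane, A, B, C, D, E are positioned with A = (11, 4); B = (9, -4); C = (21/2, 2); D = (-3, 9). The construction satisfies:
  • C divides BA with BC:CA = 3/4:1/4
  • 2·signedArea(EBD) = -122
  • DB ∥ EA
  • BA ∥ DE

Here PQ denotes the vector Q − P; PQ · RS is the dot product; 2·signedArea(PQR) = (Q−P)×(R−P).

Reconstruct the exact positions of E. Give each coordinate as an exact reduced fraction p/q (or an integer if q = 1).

E = (-1, 17)

1. E_x = -1  [DB ∥ EA ∩ BA ∥ DE]
2. E_y = 17  [DB ∥ EA ∩ BA ∥ DE]
   → E = (-1, 17)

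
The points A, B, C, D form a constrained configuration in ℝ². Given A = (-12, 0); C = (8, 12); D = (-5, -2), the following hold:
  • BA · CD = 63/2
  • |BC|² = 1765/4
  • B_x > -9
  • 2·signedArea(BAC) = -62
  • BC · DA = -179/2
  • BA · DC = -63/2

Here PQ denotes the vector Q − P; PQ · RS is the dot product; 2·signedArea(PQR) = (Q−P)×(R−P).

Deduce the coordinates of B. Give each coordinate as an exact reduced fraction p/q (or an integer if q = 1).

1. B_x = -17/2  [BC · DA = -179/2 ∩ 2·signedArea(BAC) = -62]
2. B_y = -1  [BC · DA = -179/2 ∩ 2·signedArea(BAC) = -62]
   → B = (-17/2, -1)

B = (-17/2, -1)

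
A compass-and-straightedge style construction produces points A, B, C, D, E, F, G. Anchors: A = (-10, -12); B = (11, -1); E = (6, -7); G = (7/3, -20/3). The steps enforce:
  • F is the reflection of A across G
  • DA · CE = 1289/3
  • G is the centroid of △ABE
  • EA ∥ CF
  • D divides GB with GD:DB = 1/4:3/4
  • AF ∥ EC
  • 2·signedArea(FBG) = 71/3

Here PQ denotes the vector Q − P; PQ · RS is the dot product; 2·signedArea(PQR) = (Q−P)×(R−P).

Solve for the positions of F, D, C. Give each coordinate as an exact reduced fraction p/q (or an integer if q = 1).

C = (92/3, 11/3)
D = (9/2, -21/4)
F = (44/3, -4/3)

1. F_x = 44/3  [F is the reflection of A across G]
2. F_y = -4/3  [F is the reflection of A across G]
   → F = (44/3, -4/3)
3. D_x = 9/2  [D divides GB with GD:DB = 1/4:3/4]
4. D_y = -21/4  [D divides GB with GD:DB = 1/4:3/4]
   → D = (9/2, -21/4)
5. C_x = 92/3  [EA ∥ CF ∩ AF ∥ EC]
6. C_y = 11/3  [EA ∥ CF ∩ AF ∥ EC]
   → C = (92/3, 11/3)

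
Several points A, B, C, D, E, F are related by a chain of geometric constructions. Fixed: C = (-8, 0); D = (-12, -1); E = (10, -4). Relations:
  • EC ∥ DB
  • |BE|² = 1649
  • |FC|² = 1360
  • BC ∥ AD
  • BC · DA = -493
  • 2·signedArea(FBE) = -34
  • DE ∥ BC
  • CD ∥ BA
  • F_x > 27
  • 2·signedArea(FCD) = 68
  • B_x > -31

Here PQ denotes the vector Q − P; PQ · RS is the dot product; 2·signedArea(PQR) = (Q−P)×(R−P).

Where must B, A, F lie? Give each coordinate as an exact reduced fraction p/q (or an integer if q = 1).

1. B_x = -30  [DE ∥ BC ∩ EC ∥ DB]
2. B_y = 3  [DE ∥ BC ∩ EC ∥ DB]
   → B = (-30, 3)
3. A_x = -34  [BC ∥ AD ∩ CD ∥ BA]
4. A_y = 2  [BC ∥ AD ∩ CD ∥ BA]
   → A = (-34, 2)
5. F_x = 28  [2·signedArea(FBE) = -34 ∩ 2·signedArea(FCD) = 68]
6. F_y = -8  [2·signedArea(FBE) = -34 ∩ 2·signedArea(FCD) = 68]
   → F = (28, -8)

A = (-34, 2)
B = (-30, 3)
F = (28, -8)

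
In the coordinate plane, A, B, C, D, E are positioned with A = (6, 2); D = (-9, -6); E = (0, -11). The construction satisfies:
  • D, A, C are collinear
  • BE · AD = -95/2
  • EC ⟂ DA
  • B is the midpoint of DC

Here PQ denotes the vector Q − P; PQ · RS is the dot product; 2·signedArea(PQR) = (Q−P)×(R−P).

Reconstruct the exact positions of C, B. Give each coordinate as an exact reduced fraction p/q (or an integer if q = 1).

B = (-3777/578, -1354/289)
C = (-1176/289, -974/289)

1. C_x = -1176/289  [D, A, C are collinear ∩ EC ⟂ DA]
2. C_y = -974/289  [D, A, C are collinear ∩ EC ⟂ DA]
   → C = (-1176/289, -974/289)
3. B_x = -3777/578  [B is the midpoint of DC]
4. B_y = -1354/289  [B is the midpoint of DC]
   → B = (-3777/578, -1354/289)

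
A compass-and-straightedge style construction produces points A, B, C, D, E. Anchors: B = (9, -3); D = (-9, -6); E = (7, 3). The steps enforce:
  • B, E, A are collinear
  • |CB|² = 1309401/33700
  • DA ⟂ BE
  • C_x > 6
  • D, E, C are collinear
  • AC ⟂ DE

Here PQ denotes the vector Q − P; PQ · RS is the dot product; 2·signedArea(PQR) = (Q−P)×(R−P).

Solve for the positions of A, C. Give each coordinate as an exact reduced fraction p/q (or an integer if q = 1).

1. A_x = 81/10  [B, E, A are collinear ∩ DA ⟂ BE]
2. A_y = -3/10  [B, E, A are collinear ∩ DA ⟂ BE]
   → A = (81/10, -3/10)
3. C_x = 10827/1685  [D, E, C are collinear ∩ AC ⟂ DE]
4. C_y = 9021/3370  [D, E, C are collinear ∩ AC ⟂ DE]
   → C = (10827/1685, 9021/3370)

A = (81/10, -3/10)
C = (10827/1685, 9021/3370)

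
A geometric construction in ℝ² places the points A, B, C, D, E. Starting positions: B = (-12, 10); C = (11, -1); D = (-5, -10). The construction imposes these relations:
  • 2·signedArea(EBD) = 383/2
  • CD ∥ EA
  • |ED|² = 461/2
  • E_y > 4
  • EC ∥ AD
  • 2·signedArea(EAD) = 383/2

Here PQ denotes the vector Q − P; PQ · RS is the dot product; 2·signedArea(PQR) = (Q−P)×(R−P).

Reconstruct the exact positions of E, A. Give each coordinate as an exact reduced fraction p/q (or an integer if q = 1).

A = (-33/2, -9/2)
E = (-1/2, 9/2)

1. E_x = -1/2  [line 20·x + 7·y + -43/2 = 0 ∩ |ED|² = 461/2]
2. E_y = 9/2  [line 20·x + 7·y + -43/2 = 0 ∩ |ED|² = 461/2]
   → E = (-1/2, 9/2)
3. A_x = -33/2  [2·signedArea(EAD) = 383/2 ∩ EC ∥ AD]
4. A_y = -9/2  [2·signedArea(EAD) = 383/2 ∩ EC ∥ AD]
   → A = (-33/2, -9/2)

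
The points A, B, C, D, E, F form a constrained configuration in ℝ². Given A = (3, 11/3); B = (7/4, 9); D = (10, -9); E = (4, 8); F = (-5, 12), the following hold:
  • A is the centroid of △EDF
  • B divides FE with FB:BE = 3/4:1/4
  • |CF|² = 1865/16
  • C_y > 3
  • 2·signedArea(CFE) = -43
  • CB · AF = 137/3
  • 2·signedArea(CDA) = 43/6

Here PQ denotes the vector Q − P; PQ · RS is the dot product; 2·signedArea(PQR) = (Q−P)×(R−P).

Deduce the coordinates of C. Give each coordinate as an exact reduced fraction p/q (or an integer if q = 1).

1. C_x = 9/4  [2·signedArea(CFE) = -43 ∩ 2·signedArea(CDA) = 43/6]
2. C_y = 4  [2·signedArea(CFE) = -43 ∩ 2·signedArea(CDA) = 43/6]
   → C = (9/4, 4)

C = (9/4, 4)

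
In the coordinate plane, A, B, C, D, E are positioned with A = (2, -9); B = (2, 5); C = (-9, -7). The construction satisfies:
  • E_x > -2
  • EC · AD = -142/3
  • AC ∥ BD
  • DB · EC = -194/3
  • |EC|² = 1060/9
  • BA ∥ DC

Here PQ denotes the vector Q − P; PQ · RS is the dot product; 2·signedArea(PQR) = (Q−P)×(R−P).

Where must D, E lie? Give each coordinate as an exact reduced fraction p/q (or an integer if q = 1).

D = (-9, 7)
E = (-5/3, 1)

1. D_x = -9  [BA ∥ DC ∩ AC ∥ BD]
2. D_y = 7  [BA ∥ DC ∩ AC ∥ BD]
   → D = (-9, 7)
3. E_x = -5/3  [EC · AD = -142/3 ∩ DB · EC = -194/3]
4. E_y = 1  [EC · AD = -142/3 ∩ DB · EC = -194/3]
   → E = (-5/3, 1)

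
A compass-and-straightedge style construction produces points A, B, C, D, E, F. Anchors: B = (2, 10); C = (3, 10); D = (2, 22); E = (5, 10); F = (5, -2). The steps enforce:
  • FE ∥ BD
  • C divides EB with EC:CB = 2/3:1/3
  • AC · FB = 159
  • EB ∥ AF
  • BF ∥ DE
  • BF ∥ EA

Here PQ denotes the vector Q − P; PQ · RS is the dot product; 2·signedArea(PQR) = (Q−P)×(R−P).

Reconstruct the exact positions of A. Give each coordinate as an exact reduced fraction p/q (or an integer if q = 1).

A = (8, -2)

1. A_x = 8  [EB ∥ AF ∩ BF ∥ EA]
2. A_y = -2  [EB ∥ AF ∩ BF ∥ EA]
   → A = (8, -2)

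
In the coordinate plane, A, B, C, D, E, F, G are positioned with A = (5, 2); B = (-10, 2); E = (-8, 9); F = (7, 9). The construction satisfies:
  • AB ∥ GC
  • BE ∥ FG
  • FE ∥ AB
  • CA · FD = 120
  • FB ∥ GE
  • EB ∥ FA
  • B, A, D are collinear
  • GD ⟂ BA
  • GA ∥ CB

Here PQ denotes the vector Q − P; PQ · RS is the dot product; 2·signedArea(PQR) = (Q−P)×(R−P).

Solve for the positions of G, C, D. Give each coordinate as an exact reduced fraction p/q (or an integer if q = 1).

1. G_x = 9  [FB ∥ GE ∩ BE ∥ FG]
2. G_y = 16  [FB ∥ GE ∩ BE ∥ FG]
   → G = (9, 16)
3. C_x = -6  [GA ∥ CB ∩ AB ∥ GC]
4. C_y = 16  [GA ∥ CB ∩ AB ∥ GC]
   → C = (-6, 16)
5. D_x = 9  [B, A, D are collinear ∩ GD ⟂ BA]
6. D_y = 2  [B, A, D are collinear ∩ GD ⟂ BA]
   → D = (9, 2)

C = (-6, 16)
D = (9, 2)
G = (9, 16)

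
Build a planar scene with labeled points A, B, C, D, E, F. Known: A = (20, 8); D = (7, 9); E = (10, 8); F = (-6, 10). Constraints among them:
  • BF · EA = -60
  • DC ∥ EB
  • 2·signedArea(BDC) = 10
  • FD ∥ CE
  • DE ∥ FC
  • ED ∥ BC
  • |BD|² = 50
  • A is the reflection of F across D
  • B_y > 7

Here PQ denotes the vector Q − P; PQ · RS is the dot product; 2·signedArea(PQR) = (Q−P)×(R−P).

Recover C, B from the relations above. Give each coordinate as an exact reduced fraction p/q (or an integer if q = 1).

B = (0, 8)
C = (-3, 9)

1. C_x = -3  [FD ∥ CE ∩ DE ∥ FC]
2. C_y = 9  [FD ∥ CE ∩ DE ∥ FC]
   → C = (-3, 9)
3. B_x = 0  [ED ∥ BC ∩ DC ∥ EB]
4. B_y = 8  [ED ∥ BC ∩ DC ∥ EB]
   → B = (0, 8)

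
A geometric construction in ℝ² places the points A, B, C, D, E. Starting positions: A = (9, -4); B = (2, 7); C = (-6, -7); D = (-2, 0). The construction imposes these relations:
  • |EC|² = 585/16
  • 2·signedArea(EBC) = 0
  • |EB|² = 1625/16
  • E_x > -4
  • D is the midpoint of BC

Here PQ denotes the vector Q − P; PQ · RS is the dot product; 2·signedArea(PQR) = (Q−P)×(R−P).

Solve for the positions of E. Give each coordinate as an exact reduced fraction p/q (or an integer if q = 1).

E = (-3, -7/4)

1. E_x = -3  [line 14·x + -8·y + 28 = 0 ∩ |EC|² = 585/16]
2. E_y = -7/4  [line 14·x + -8·y + 28 = 0 ∩ |EC|² = 585/16]
   → E = (-3, -7/4)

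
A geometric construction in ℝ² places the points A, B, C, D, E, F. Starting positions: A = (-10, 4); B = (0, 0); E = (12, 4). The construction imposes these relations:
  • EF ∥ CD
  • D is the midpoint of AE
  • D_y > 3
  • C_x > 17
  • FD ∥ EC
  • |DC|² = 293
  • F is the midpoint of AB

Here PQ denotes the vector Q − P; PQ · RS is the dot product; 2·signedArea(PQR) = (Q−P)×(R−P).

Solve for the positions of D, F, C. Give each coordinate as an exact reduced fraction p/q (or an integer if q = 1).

1. D_x = 1  [D is the midpoint of AE]
2. D_y = 4  [D is the midpoint of AE]
   → D = (1, 4)
3. F_x = -5  [F is the midpoint of AB]
4. F_y = 2  [F is the midpoint of AB]
   → F = (-5, 2)
5. C_x = 18  [EF ∥ CD ∩ FD ∥ EC]
6. C_y = 6  [EF ∥ CD ∩ FD ∥ EC]
   → C = (18, 6)

C = (18, 6)
D = (1, 4)
F = (-5, 2)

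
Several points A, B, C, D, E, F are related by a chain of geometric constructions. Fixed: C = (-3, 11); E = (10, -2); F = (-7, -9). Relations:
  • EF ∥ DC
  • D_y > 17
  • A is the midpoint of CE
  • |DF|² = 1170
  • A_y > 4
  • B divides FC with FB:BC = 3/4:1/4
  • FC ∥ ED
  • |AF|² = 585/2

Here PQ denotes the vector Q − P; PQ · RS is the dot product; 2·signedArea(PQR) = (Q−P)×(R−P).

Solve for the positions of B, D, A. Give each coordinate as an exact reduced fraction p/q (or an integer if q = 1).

A = (7/2, 9/2)
B = (-4, 6)
D = (14, 18)

1. B_x = -4  [B divides FC with FB:BC = 3/4:1/4]
2. B_y = 6  [B divides FC with FB:BC = 3/4:1/4]
   → B = (-4, 6)
3. D_x = 14  [EF ∥ DC ∩ FC ∥ ED]
4. D_y = 18  [EF ∥ DC ∩ FC ∥ ED]
   → D = (14, 18)
5. A_x = 7/2  [A is the midpoint of CE]
6. A_y = 9/2  [A is the midpoint of CE]
   → A = (7/2, 9/2)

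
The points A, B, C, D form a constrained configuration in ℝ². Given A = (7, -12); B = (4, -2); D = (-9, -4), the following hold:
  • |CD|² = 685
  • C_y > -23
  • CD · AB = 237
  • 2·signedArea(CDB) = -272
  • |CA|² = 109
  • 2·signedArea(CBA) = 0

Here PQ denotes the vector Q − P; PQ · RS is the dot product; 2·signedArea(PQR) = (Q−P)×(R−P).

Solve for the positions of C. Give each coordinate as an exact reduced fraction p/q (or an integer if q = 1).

1. C_x = 10  [2·signedArea(CBA) = 0 ∩ 2·signedArea(CDB) = -272]
2. C_y = -22  [2·signedArea(CBA) = 0 ∩ 2·signedArea(CDB) = -272]
   → C = (10, -22)

C = (10, -22)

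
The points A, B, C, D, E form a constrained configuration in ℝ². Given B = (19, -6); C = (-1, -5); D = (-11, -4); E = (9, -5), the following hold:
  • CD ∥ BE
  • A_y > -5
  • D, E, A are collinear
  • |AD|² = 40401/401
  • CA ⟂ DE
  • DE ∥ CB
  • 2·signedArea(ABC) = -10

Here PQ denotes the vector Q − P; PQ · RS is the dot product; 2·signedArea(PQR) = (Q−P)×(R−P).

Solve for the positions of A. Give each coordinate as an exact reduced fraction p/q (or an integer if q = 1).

1. A_x = -391/401  [D, E, A are collinear ∩ CA ⟂ DE]
2. A_y = -1805/401  [D, E, A are collinear ∩ CA ⟂ DE]
   → A = (-391/401, -1805/401)

A = (-391/401, -1805/401)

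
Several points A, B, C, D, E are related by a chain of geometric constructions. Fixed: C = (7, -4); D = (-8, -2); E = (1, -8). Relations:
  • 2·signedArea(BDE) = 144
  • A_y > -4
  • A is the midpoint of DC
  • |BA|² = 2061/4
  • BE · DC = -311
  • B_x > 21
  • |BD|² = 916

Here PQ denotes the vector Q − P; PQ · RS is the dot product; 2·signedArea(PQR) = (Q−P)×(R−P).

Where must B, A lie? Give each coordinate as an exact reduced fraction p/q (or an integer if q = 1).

1. B_x = 22  [2·signedArea(BDE) = 144 ∩ BE · DC = -311]
2. B_y = -6  [2·signedArea(BDE) = 144 ∩ BE · DC = -311]
   → B = (22, -6)
3. A_x = -1/2  [A is the midpoint of DC]
4. A_y = -3  [A is the midpoint of DC]
   → A = (-1/2, -3)

A = (-1/2, -3)
B = (22, -6)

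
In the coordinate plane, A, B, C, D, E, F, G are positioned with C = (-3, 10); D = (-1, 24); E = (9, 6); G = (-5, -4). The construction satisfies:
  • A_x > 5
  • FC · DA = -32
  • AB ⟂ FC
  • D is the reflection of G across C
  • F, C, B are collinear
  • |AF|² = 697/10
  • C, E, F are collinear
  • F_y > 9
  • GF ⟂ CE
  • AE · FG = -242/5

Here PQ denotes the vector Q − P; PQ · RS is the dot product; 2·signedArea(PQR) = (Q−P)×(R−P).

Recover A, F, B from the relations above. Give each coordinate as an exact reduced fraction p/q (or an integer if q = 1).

A = (11/2, 7/2)
B = (33/5, 34/5)
F = (-3/5, 46/5)

1. F_x = -3/5  [C, E, F are collinear ∩ GF ⟂ CE]
2. F_y = 46/5  [C, E, F are collinear ∩ GF ⟂ CE]
   → F = (-3/5, 46/5)
3. A_x = 11/2  [AE · FG = -242/5 ∩ FC · DA = -32]
4. A_y = 7/2  [AE · FG = -242/5 ∩ FC · DA = -32]
   → A = (11/2, 7/2)
5. B_x = 33/5  [F, C, B are collinear ∩ AB ⟂ FC]
6. B_y = 34/5  [F, C, B are collinear ∩ AB ⟂ FC]
   → B = (33/5, 34/5)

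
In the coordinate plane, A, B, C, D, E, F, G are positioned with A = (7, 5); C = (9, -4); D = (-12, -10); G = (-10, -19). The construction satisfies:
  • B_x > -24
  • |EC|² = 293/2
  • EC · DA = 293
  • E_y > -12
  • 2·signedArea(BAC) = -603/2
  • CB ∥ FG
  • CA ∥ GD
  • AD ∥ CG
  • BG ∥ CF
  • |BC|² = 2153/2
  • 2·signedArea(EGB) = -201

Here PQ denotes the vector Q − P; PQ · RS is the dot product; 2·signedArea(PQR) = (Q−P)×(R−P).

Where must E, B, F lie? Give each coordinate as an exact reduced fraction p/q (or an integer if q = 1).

1. E_x = -1/2  [line -19·x + -15·y + -182 = 0 ∩ |EC|² = 293/2]
2. E_y = -23/2  [line -19·x + -15·y + -182 = 0 ∩ |EC|² = 293/2]
   → E = (-1/2, -23/2)
3. B_x = -47/2  [2·signedArea(EGB) = -201 ∩ 2·signedArea(BAC) = -603/2]
4. B_y = -17/2  [2·signedArea(EGB) = -201 ∩ 2·signedArea(BAC) = -603/2]
   → B = (-47/2, -17/2)
5. F_x = 45/2  [CB ∥ FG ∩ BG ∥ CF]
6. F_y = -29/2  [CB ∥ FG ∩ BG ∥ CF]
   → F = (45/2, -29/2)

B = (-47/2, -17/2)
E = (-1/2, -23/2)
F = (45/2, -29/2)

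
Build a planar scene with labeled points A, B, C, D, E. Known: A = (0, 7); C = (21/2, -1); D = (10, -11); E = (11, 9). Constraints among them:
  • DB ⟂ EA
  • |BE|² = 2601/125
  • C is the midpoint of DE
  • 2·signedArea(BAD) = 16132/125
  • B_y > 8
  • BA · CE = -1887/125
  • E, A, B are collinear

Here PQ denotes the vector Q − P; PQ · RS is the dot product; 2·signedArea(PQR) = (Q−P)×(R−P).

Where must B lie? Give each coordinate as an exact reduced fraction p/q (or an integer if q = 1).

B = (814/125, 1023/125)

1. B_x = 814/125  [E, A, B are collinear ∩ DB ⟂ EA]
2. B_y = 1023/125  [E, A, B are collinear ∩ DB ⟂ EA]
   → B = (814/125, 1023/125)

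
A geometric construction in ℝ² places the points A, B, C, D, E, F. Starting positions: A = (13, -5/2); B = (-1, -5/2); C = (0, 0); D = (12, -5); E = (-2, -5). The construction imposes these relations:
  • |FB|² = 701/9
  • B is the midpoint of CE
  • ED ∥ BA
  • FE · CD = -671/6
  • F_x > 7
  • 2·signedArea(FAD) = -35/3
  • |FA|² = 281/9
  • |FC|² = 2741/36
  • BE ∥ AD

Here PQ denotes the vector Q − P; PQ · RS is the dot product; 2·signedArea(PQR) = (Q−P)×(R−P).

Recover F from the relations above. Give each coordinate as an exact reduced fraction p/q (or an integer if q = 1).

1. F_x = 23/3  [2·signedArea(FAD) = -35/3 ∩ FE · CD = -671/6]
2. F_y = -25/6  [2·signedArea(FAD) = -35/3 ∩ FE · CD = -671/6]
   → F = (23/3, -25/6)

F = (23/3, -25/6)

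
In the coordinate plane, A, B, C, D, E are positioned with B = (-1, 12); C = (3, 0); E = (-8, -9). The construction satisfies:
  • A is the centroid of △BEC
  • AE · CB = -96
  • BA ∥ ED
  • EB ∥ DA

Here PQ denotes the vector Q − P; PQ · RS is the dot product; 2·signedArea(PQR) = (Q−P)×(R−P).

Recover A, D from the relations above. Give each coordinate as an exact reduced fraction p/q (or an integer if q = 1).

1. A_x = -2  [A is the centroid of △BEC]
2. A_y = 1  [A is the centroid of △BEC]
   → A = (-2, 1)
3. D_x = -9  [EB ∥ DA ∩ BA ∥ ED]
4. D_y = -20  [EB ∥ DA ∩ BA ∥ ED]
   → D = (-9, -20)

A = (-2, 1)
D = (-9, -20)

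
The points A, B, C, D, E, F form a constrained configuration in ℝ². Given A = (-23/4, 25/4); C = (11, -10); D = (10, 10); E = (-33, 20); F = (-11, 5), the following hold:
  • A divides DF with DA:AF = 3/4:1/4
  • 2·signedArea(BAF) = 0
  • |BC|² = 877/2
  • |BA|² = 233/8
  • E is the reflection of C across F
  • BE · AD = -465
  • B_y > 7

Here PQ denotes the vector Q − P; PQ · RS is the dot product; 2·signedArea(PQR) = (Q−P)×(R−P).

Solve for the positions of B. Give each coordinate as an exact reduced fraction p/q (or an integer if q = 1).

1. B_x = -1/2  [2·signedArea(BAF) = 0 ∩ BE · AD = -465]
2. B_y = 15/2  [2·signedArea(BAF) = 0 ∩ BE · AD = -465]
   → B = (-1/2, 15/2)

B = (-1/2, 15/2)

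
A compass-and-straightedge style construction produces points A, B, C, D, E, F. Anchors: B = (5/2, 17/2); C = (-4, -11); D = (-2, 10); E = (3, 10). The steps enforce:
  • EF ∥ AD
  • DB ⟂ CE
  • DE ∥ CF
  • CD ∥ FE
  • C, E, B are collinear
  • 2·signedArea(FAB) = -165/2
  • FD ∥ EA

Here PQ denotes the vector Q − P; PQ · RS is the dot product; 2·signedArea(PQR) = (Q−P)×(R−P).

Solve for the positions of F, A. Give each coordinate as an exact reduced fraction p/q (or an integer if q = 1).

1. F_x = 1  [CD ∥ FE ∩ DE ∥ CF]
2. F_y = -11  [CD ∥ FE ∩ DE ∥ CF]
   → F = (1, -11)
3. A_x = 0  [EF ∥ AD ∩ FD ∥ EA]
4. A_y = 31  [EF ∥ AD ∩ FD ∥ EA]
   → A = (0, 31)

A = (0, 31)
F = (1, -11)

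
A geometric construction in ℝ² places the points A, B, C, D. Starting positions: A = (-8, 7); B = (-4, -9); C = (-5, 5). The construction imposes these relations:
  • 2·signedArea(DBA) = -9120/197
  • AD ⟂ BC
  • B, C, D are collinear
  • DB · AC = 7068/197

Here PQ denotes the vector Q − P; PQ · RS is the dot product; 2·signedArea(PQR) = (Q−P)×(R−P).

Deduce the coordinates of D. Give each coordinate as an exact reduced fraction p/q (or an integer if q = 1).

1. D_x = -1016/197  [B, C, D are collinear ∩ AD ⟂ BC]
2. D_y = 1419/197  [B, C, D are collinear ∩ AD ⟂ BC]
   → D = (-1016/197, 1419/197)

D = (-1016/197, 1419/197)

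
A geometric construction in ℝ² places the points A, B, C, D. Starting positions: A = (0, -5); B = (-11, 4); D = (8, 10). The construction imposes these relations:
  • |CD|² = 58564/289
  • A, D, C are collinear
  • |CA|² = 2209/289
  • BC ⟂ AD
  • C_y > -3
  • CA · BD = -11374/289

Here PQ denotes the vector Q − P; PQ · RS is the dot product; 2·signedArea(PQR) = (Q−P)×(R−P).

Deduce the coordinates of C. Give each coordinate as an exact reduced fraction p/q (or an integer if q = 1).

C = (376/289, -740/289)

1. C_x = 376/289  [A, D, C are collinear ∩ BC ⟂ AD]
2. C_y = -740/289  [A, D, C are collinear ∩ BC ⟂ AD]
   → C = (376/289, -740/289)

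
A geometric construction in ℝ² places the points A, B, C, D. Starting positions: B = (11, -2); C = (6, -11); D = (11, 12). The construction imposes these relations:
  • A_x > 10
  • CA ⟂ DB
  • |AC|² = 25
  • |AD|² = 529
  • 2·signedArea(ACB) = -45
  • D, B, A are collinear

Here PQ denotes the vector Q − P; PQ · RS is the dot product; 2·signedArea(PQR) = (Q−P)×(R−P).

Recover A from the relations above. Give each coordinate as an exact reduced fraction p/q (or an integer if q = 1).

A = (11, -11)

1. A_x = 11  [D, B, A are collinear ∩ CA ⟂ DB]
2. A_y = -11  [D, B, A are collinear ∩ CA ⟂ DB]
   → A = (11, -11)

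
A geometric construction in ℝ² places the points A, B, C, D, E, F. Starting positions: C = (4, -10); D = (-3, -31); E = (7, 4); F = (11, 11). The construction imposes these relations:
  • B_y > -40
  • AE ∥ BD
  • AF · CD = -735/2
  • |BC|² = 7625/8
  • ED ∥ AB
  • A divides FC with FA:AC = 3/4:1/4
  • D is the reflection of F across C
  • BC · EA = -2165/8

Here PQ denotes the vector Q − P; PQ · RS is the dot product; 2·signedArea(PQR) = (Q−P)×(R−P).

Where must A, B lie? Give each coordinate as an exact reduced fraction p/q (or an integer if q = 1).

1. A_x = 23/4  [A divides FC with FA:AC = 3/4:1/4]
2. A_y = -19/4  [A divides FC with FA:AC = 3/4:1/4]
   → A = (23/4, -19/4)
3. B_x = -17/4  [AE ∥ BD ∩ ED ∥ AB]
4. B_y = -159/4  [AE ∥ BD ∩ ED ∥ AB]
   → B = (-17/4, -159/4)

A = (23/4, -19/4)
B = (-17/4, -159/4)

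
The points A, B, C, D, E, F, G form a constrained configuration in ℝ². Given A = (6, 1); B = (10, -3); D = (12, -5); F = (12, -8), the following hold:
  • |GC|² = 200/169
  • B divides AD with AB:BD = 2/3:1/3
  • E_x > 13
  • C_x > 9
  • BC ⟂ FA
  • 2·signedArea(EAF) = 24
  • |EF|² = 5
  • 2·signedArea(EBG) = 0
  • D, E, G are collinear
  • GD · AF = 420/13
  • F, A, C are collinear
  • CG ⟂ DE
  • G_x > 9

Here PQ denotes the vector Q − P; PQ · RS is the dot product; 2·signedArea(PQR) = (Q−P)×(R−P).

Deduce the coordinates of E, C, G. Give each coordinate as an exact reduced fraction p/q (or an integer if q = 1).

1. C_x = 118/13  [F, A, C are collinear ∩ BC ⟂ FA]
2. C_y = -47/13  [F, A, C are collinear ∩ BC ⟂ FA]
   → C = (118/13, -47/13)
3. G_x = 128/13  [line -6·x + 9·y + 1101/13 = 0 ∩ |GC|² = 200/169]
4. G_y = -37/13  [line -6·x + 9·y + 1101/13 = 0 ∩ |GC|² = 200/169]
   → G = (128/13, -37/13)
5. E_x = 14  [2·signedArea(EBG) = 0 ∩ 2·signedArea(EAF) = 24]
6. E_y = -7  [2·signedArea(EBG) = 0 ∩ 2·signedArea(EAF) = 24]
   → E = (14, -7)

C = (118/13, -47/13)
E = (14, -7)
G = (128/13, -37/13)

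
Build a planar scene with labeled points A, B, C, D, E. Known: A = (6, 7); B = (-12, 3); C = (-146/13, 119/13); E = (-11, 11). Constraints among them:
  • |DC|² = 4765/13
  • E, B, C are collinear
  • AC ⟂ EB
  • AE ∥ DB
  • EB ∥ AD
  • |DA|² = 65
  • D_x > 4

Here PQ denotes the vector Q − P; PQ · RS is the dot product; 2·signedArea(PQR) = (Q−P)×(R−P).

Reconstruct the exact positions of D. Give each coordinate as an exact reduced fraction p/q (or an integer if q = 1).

D = (5, -1)

1. D_x = 5  [AE ∥ DB ∩ EB ∥ AD]
2. D_y = -1  [AE ∥ DB ∩ EB ∥ AD]
   → D = (5, -1)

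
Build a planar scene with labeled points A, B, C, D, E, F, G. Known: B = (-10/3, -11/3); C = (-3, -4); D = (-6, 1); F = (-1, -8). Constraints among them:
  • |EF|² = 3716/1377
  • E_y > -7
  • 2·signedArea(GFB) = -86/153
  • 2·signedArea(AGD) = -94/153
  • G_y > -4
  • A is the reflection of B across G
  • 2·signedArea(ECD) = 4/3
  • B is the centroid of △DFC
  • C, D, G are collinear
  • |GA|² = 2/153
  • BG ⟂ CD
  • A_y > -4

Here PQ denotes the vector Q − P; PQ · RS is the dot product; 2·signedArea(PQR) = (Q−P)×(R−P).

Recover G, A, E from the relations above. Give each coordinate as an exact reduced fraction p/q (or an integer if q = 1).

A = (-160/51, -181/51)
E = (-89/51, -1000/153)
G = (-55/17, -184/51)

1. G_x = -55/17  [C, D, G are collinear ∩ BG ⟂ CD]
2. G_y = -184/51  [C, D, G are collinear ∩ BG ⟂ CD]
   → G = (-55/17, -184/51)
3. A_x = -160/51  [A is the reflection of B across G]
4. A_y = -181/51  [A is the reflection of B across G]
   → A = (-160/51, -181/51)
5. E_x = -89/51  [line -5·x + -3·y + -85/3 = 0 ∩ |EF|² = 3716/1377]
6. E_y = -1000/153  [line -5·x + -3·y + -85/3 = 0 ∩ |EF|² = 3716/1377]
   → E = (-89/51, -1000/153)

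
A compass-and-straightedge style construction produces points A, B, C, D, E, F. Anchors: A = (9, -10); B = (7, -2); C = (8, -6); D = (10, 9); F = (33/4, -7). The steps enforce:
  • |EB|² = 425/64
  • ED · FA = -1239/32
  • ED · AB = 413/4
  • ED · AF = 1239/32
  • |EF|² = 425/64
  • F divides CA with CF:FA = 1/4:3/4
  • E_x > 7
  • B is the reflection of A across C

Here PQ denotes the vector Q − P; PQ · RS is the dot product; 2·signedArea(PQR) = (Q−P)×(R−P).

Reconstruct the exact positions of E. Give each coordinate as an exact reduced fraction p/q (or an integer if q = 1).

E = (61/8, -9/2)

1. E_x = 61/8  [line 2·x + -8·y + -205/4 = 0 ∩ |EF|² = 425/64]
2. E_y = -9/2  [line 2·x + -8·y + -205/4 = 0 ∩ |EF|² = 425/64]
   → E = (61/8, -9/2)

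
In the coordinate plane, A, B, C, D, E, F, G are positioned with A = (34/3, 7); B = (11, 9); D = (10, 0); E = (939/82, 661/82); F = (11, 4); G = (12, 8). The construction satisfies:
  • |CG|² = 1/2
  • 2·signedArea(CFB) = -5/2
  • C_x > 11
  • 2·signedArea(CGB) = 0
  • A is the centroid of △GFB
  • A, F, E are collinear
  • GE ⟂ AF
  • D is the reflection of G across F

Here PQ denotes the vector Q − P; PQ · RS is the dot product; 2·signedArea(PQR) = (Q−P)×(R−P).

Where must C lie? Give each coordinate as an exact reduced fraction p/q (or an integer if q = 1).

1. C_x = 23/2  [2·signedArea(CGB) = 0 ∩ 2·signedArea(CFB) = -5/2]
2. C_y = 17/2  [2·signedArea(CGB) = 0 ∩ 2·signedArea(CFB) = -5/2]
   → C = (23/2, 17/2)

C = (23/2, 17/2)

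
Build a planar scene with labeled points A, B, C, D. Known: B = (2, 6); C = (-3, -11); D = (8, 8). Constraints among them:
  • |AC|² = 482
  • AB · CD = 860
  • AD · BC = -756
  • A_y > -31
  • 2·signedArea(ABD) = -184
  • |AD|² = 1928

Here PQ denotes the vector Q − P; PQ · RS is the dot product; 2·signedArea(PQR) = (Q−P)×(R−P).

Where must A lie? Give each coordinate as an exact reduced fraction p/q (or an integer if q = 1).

1. A_x = -14  [2·signedArea(ABD) = -184 ∩ AD · BC = -756]
2. A_y = -30  [2·signedArea(ABD) = -184 ∩ AD · BC = -756]
   → A = (-14, -30)

A = (-14, -30)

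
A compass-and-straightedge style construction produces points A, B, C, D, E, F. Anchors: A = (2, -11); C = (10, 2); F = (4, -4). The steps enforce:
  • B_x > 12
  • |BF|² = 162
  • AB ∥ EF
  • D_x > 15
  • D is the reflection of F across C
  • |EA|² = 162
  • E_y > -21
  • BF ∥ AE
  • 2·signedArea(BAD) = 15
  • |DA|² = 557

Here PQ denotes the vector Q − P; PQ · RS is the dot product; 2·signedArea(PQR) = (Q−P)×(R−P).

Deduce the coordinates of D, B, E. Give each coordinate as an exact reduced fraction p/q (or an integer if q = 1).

1. D_x = 16  [D is the reflection of F across C]
2. D_y = 8  [D is the reflection of F across C]
   → D = (16, 8)
3. B_x = 13  [line -19·x + 14·y + 177 = 0 ∩ |BF|² = 162]
4. B_y = 5  [line -19·x + 14·y + 177 = 0 ∩ |BF|² = 162]
   → B = (13, 5)
5. E_x = -7  [AB ∥ EF ∩ BF ∥ AE]
6. E_y = -20  [AB ∥ EF ∩ BF ∥ AE]
   → E = (-7, -20)

B = (13, 5)
D = (16, 8)
E = (-7, -20)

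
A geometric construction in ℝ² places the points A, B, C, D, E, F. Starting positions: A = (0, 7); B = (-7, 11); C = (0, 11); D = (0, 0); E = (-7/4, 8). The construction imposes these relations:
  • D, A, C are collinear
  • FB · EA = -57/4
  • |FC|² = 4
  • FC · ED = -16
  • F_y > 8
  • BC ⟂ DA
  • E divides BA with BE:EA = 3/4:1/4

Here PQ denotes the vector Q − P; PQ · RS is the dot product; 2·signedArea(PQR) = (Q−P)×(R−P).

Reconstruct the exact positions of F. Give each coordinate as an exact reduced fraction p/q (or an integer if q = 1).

F = (0, 9)

1. F_x = 0  [FB · EA = -57/4 ∩ FC · ED = -16]
2. F_y = 9  [FB · EA = -57/4 ∩ FC · ED = -16]
   → F = (0, 9)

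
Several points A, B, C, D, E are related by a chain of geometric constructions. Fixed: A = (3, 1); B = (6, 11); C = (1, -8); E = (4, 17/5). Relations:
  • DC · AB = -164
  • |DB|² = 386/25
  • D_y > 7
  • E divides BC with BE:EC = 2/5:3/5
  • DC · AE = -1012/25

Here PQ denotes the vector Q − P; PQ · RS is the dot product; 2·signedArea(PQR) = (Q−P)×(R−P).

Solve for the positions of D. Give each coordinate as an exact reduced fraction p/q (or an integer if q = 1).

D = (5, 36/5)

1. D_x = 5  [DC · AB = -164 ∩ DC · AE = -1012/25]
2. D_y = 36/5  [DC · AB = -164 ∩ DC · AE = -1012/25]
   → D = (5, 36/5)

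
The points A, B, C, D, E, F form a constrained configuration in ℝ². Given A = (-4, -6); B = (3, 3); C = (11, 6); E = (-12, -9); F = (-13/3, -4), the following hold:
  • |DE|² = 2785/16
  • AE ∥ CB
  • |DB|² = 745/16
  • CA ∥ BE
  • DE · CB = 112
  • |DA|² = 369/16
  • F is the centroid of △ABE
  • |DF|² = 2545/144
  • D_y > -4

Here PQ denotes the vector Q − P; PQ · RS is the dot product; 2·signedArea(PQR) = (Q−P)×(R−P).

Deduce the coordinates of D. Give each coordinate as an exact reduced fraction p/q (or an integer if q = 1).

D = (-1/4, -3)

1. D_x = -1/4  [line 8·x + 3·y + 11 = 0 ∩ |DA|² = 369/16]
2. D_y = -3  [line 8·x + 3·y + 11 = 0 ∩ |DA|² = 369/16]
   → D = (-1/4, -3)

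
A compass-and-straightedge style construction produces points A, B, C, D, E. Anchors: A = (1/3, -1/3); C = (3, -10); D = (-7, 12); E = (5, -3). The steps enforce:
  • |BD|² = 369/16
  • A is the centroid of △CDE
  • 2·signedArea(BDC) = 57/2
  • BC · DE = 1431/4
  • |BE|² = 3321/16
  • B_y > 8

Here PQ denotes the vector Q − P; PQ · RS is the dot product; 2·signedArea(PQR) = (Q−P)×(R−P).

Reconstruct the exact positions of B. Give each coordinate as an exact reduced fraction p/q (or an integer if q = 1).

1. B_x = -4  [BC · DE = 1431/4 ∩ 2·signedArea(BDC) = 57/2]
2. B_y = 33/4  [BC · DE = 1431/4 ∩ 2·signedArea(BDC) = 57/2]
   → B = (-4, 33/4)

B = (-4, 33/4)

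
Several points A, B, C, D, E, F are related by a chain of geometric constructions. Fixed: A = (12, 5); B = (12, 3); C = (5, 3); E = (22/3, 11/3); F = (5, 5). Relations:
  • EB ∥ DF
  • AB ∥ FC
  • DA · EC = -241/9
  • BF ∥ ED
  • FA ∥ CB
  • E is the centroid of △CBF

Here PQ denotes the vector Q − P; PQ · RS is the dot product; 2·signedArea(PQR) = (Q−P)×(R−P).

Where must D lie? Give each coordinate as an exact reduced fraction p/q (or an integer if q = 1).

D = (1/3, 17/3)

1. D_x = 1/3  [EB ∥ DF ∩ BF ∥ ED]
2. D_y = 17/3  [EB ∥ DF ∩ BF ∥ ED]
   → D = (1/3, 17/3)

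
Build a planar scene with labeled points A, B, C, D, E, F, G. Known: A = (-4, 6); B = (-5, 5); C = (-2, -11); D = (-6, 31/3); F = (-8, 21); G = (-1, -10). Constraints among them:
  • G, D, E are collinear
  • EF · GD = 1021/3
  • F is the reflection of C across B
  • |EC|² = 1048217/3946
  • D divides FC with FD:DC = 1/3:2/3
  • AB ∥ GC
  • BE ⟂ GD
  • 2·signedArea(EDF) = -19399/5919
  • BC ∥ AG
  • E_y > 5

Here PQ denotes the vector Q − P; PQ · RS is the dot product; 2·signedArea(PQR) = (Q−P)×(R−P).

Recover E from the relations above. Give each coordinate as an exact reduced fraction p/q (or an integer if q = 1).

1. E_x = -18571/3946  [G, D, E are collinear ∩ BE ⟂ GD]
2. E_y = 20015/3946  [G, D, E are collinear ∩ BE ⟂ GD]
   → E = (-18571/3946, 20015/3946)

E = (-18571/3946, 20015/3946)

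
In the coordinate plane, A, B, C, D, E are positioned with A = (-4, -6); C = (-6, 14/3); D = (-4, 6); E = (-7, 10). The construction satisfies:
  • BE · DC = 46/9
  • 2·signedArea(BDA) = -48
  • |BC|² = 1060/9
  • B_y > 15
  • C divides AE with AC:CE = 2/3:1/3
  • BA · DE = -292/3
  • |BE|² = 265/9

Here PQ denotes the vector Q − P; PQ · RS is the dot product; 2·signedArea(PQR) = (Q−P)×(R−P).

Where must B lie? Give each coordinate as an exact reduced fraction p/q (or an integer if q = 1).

1. B_x = -8  [BA · DE = -292/3 ∩ 2·signedArea(BDA) = -48]
2. B_y = 46/3  [BA · DE = -292/3 ∩ 2·signedArea(BDA) = -48]
   → B = (-8, 46/3)

B = (-8, 46/3)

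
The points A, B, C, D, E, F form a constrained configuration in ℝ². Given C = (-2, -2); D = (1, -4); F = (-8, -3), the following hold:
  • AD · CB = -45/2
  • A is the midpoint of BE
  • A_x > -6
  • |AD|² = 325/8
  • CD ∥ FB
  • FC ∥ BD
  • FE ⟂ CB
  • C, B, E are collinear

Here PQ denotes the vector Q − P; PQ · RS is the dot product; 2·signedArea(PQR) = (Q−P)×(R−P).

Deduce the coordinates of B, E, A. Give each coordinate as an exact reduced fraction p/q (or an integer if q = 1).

A = (-21/4, -21/4)
B = (-5, -5)
E = (-11/2, -11/2)

1. B_x = -5  [FC ∥ BD ∩ CD ∥ FB]
2. B_y = -5  [FC ∥ BD ∩ CD ∥ FB]
   → B = (-5, -5)
3. E_x = -11/2  [C, B, E are collinear ∩ FE ⟂ CB]
4. E_y = -11/2  [C, B, E are collinear ∩ FE ⟂ CB]
   → E = (-11/2, -11/2)
5. A_x = -21/4  [A is the midpoint of BE]
6. A_y = -21/4  [A is the midpoint of BE]
   → A = (-21/4, -21/4)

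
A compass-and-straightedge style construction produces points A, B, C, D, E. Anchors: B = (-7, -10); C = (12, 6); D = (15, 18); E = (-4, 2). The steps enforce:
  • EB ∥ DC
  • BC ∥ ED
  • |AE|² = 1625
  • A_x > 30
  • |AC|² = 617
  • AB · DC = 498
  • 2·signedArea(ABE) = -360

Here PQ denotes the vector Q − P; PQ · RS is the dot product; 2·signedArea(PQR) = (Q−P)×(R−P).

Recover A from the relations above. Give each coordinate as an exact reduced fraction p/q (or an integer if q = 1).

A = (31, 22)

1. A_x = 31  [2·signedArea(ABE) = -360 ∩ AB · DC = 498]
2. A_y = 22  [2·signedArea(ABE) = -360 ∩ AB · DC = 498]
   → A = (31, 22)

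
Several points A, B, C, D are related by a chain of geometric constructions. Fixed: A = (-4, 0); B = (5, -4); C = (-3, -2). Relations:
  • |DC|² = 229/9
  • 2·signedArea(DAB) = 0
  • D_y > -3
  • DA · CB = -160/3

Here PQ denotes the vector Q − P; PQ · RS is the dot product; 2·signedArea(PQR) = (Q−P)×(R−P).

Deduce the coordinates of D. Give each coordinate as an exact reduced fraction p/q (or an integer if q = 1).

1. D_x = 2  [2·signedArea(DAB) = 0 ∩ DA · CB = -160/3]
2. D_y = -8/3  [2·signedArea(DAB) = 0 ∩ DA · CB = -160/3]
   → D = (2, -8/3)

D = (2, -8/3)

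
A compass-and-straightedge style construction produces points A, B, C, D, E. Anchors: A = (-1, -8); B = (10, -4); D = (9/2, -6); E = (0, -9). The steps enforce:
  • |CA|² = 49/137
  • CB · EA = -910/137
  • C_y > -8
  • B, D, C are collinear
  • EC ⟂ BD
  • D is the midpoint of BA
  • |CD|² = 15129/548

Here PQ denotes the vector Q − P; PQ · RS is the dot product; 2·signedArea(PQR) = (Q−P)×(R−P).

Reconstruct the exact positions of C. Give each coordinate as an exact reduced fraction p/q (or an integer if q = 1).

1. C_x = -60/137  [B, D, C are collinear ∩ EC ⟂ BD]
2. C_y = -1068/137  [B, D, C are collinear ∩ EC ⟂ BD]
   → C = (-60/137, -1068/137)

C = (-60/137, -1068/137)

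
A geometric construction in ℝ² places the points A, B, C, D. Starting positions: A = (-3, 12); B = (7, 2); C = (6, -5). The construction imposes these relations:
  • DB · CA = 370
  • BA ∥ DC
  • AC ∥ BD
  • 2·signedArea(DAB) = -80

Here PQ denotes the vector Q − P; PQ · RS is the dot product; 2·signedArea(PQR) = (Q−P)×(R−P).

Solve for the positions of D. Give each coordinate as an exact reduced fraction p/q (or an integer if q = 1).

1. D_x = 16  [BA ∥ DC ∩ AC ∥ BD]
2. D_y = -15  [BA ∥ DC ∩ AC ∥ BD]
   → D = (16, -15)

D = (16, -15)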